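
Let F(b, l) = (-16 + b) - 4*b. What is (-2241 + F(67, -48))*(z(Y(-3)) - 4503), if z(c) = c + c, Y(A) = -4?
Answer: 11088038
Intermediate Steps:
F(b, l) = -16 - 3*b
z(c) = 2*c
(-2241 + F(67, -48))*(z(Y(-3)) - 4503) = (-2241 + (-16 - 3*67))*(2*(-4) - 4503) = (-2241 + (-16 - 201))*(-8 - 4503) = (-2241 - 217)*(-4511) = -2458*(-4511) = 11088038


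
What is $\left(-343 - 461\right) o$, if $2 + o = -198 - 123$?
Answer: $259692$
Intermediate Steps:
$o = -323$ ($o = -2 - 321 = -323$)
$\left(-343 - 461\right) o = \left(-343 - 461\right) \left(-323\right) = \left(-804\right) \left(-323\right) = 259692$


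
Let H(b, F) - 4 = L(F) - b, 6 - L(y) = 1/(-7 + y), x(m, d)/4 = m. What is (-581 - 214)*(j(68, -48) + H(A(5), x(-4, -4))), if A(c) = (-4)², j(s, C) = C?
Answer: 986595/23 ≈ 42895.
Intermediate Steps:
x(m, d) = 4*m
L(y) = 6 - 1/(-7 + y)
A(c) = 16
H(b, F) = 4 - b + (-43 + 6*F)/(-7 + F) (H(b, F) = 4 + ((-43 + 6*F)/(-7 + F) - b) = 4 + (-b + (-43 + 6*F)/(-7 + F)) = 4 - b + (-43 + 6*F)/(-7 + F))
(-581 - 214)*(j(68, -48) + H(A(5), x(-4, -4))) = (-581 - 214)*(-48 + (-43 + 6*(4*(-4)) + (-7 + 4*(-4))*(4 - 1*16))/(-7 + 4*(-4))) = -795*(-48 + (-43 + 6*(-16) + (-7 - 16)*(4 - 16))/(-7 - 16)) = -795*(-48 + (-43 - 96 - 23*(-12))/(-23)) = -795*(-48 - (-43 - 96 + 276)/23) = -795*(-48 - 1/23*137) = -795*(-48 - 137/23) = -795*(-1241/23) = 986595/23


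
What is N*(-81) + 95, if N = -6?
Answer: 581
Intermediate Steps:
N*(-81) + 95 = -6*(-81) + 95 = 486 + 95 = 581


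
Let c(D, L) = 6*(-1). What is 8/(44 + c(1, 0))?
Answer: 4/19 ≈ 0.21053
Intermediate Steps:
c(D, L) = -6
8/(44 + c(1, 0)) = 8/(44 - 6) = 8/38 = 8*(1/38) = 4/19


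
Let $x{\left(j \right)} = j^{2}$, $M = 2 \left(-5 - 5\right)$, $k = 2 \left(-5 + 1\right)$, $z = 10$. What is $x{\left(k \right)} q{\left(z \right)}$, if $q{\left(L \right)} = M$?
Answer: $-1280$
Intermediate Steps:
$k = -8$ ($k = 2 \left(-4\right) = -8$)
$M = -20$ ($M = 2 \left(-10\right) = -20$)
$q{\left(L \right)} = -20$
$x{\left(k \right)} q{\left(z \right)} = \left(-8\right)^{2} \left(-20\right) = 64 \left(-20\right) = -1280$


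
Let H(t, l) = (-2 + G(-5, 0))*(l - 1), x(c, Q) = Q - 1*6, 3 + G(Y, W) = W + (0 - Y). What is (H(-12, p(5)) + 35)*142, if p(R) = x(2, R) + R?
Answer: 4970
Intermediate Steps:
G(Y, W) = -3 + W - Y (G(Y, W) = -3 + (W + (0 - Y)) = -3 + (W - Y) = -3 + W - Y)
x(c, Q) = -6 + Q (x(c, Q) = Q - 6 = -6 + Q)
p(R) = -6 + 2*R (p(R) = (-6 + R) + R = -6 + 2*R)
H(t, l) = 0 (H(t, l) = (-2 + (-3 + 0 - 1*(-5)))*(l - 1) = (-2 + (-3 + 0 + 5))*(-1 + l) = (-2 + 2)*(-1 + l) = 0*(-1 + l) = 0)
(H(-12, p(5)) + 35)*142 = (0 + 35)*142 = 35*142 = 4970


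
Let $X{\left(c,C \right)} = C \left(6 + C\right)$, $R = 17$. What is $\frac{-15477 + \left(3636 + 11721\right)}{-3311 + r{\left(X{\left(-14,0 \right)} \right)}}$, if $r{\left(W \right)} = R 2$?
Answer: $\frac{120}{3277} \approx 0.036619$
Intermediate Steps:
$r{\left(W \right)} = 34$ ($r{\left(W \right)} = 17 \cdot 2 = 34$)
$\frac{-15477 + \left(3636 + 11721\right)}{-3311 + r{\left(X{\left(-14,0 \right)} \right)}} = \frac{-15477 + \left(3636 + 11721\right)}{-3311 + 34} = \frac{-15477 + 15357}{-3277} = \left(-120\right) \left(- \frac{1}{3277}\right) = \frac{120}{3277}$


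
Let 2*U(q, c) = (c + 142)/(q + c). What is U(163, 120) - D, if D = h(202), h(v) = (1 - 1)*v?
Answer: 131/283 ≈ 0.46290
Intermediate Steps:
h(v) = 0 (h(v) = 0*v = 0)
D = 0
U(q, c) = (142 + c)/(2*(c + q)) (U(q, c) = ((c + 142)/(q + c))/2 = ((142 + c)/(c + q))/2 = (142 + c)/(2*(c + q)))
U(163, 120) - D = (71 + (½)*120)/(120 + 163) - 1*0 = (71 + 60)/283 + 0 = (1/283)*131 + 0 = 131/283 + 0 = 131/283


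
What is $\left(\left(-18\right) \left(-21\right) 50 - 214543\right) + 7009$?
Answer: $-188634$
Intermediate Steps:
$\left(\left(-18\right) \left(-21\right) 50 - 214543\right) + 7009 = \left(378 \cdot 50 - 214543\right) + 7009 = \left(18900 - 214543\right) + 7009 = -195643 + 7009 = -188634$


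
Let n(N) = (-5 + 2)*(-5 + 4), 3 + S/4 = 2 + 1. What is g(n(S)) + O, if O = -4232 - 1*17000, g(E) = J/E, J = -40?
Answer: -63736/3 ≈ -21245.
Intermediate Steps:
S = 0 (S = -12 + 4*(2 + 1) = -12 + 4*3 = -12 + 12 = 0)
n(N) = 3 (n(N) = -3*(-1) = 3)
g(E) = -40/E
O = -21232 (O = -4232 - 17000 = -21232)
g(n(S)) + O = -40/3 - 21232 = -63736/3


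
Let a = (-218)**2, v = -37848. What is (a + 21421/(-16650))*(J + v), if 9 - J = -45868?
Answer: 171701939843/450 ≈ 3.8156e+8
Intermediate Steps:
J = 45877 (J = 9 - 1*(-45868) = 9 + 45868 = 45877)
a = 47524
(a + 21421/(-16650))*(J + v) = (47524 + 21421/(-16650))*(45877 - 37848) = (47524 + 21421*(-1/16650))*8029 = (47524 - 21421/16650)*8029 = (791253179/16650)*8029 = 171701939843/450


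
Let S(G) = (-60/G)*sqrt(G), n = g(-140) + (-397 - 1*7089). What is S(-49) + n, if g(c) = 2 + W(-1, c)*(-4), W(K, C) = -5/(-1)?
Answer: -7504 + 60*I/7 ≈ -7504.0 + 8.5714*I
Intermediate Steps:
W(K, C) = 5 (W(K, C) = -5*(-1) = 5)
g(c) = -18 (g(c) = 2 + 5*(-4) = 2 - 20 = -18)
n = -7504 (n = -18 + (-397 - 1*7089) = -18 + (-397 - 7089) = -18 - 7486 = -7504)
S(G) = -60/sqrt(G)
S(-49) + n = -(-60)*I/7 - 7504 = 60*I/7 - 7504 = -7504 + 60*I/7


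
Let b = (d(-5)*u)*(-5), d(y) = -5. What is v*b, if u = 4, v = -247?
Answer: -24700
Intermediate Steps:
b = 100 (b = -5*4*(-5) = -20*(-5) = 100)
v*b = -247*100 = -24700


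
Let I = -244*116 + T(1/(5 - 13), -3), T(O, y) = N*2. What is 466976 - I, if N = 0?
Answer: 495280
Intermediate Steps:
T(O, y) = 0 (T(O, y) = 0*2 = 0)
I = -28304 (I = -244*116 + 0 = -28304 + 0 = -28304)
466976 - I = 466976 - 1*(-28304) = 466976 + 28304 = 495280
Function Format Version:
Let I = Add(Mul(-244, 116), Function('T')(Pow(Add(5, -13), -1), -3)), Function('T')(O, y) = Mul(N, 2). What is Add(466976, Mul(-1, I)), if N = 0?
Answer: 495280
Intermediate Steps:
Function('T')(O, y) = 0 (Function('T')(O, y) = Mul(0, 2) = 0)
I = -28304 (I = Add(Mul(-244, 116), 0) = Add(-28304, 0) = -28304)
Add(466976, Mul(-1, I)) = Add(466976, Mul(-1, -28304)) = Add(466976, 28304) = 495280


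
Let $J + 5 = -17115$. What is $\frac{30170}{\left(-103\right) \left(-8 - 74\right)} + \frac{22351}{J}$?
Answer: $\frac{163866927}{72297760} \approx 2.2666$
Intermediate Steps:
$J = -17120$ ($J = -5 - 17115 = -17120$)
$\frac{30170}{\left(-103\right) \left(-8 - 74\right)} + \frac{22351}{J} = \frac{30170}{\left(-103\right) \left(-8 - 74\right)} + \frac{22351}{-17120} = \frac{30170}{\left(-103\right) \left(-82\right)} + 22351 \left(- \frac{1}{17120}\right) = \frac{30170}{8446} - \frac{22351}{17120} = 30170 \cdot \frac{1}{8446} - \frac{22351}{17120} = \frac{15085}{4223} - \frac{22351}{17120} = \frac{163866927}{72297760}$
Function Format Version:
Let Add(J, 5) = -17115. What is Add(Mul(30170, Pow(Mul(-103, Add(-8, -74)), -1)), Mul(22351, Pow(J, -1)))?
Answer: Rational(163866927, 72297760) ≈ 2.2666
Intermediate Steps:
J = -17120 (J = Add(-5, -17115) = -17120)
Add(Mul(30170, Pow(Mul(-103, Add(-8, -74)), -1)), Mul(22351, Pow(J, -1))) = Add(Mul(30170, Pow(Mul(-103, Add(-8, -74)), -1)), Mul(22351, Pow(-17120, -1))) = Add(Mul(30170, Pow(Mul(-103, -82), -1)), Mul(22351, Rational(-1, 17120))) = Add(Mul(30170, Pow(8446, -1)), Rational(-22351, 17120)) = Add(Mul(30170, Rational(1, 8446)), Rational(-22351, 17120)) = Add(Rational(15085, 4223), Rational(-22351, 17120)) = Rational(163866927, 72297760)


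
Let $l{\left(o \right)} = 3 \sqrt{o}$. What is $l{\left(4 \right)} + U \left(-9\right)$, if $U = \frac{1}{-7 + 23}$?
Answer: $\frac{87}{16} \approx 5.4375$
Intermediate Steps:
$U = \frac{1}{16} \approx 0.0625$
$l{\left(4 \right)} + U \left(-9\right) = 3 \sqrt{4} + \frac{1}{16} \left(-9\right) = 3 \cdot 2 - \frac{9}{16} = 6 - \frac{9}{16} = \frac{87}{16}$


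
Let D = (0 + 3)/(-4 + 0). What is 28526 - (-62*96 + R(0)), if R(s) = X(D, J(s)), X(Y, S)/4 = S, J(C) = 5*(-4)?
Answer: 34558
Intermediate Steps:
J(C) = -20
D = -¾ (D = 3/(-4) = 3*(-¼) = -¾ ≈ -0.75000)
X(Y, S) = 4*S
R(s) = -80 (R(s) = 4*(-20) = -80)
28526 - (-62*96 + R(0)) = 28526 - (-62*96 - 80) = 28526 - (-5952 - 80) = 28526 - 1*(-6032) = 28526 + 6032 = 34558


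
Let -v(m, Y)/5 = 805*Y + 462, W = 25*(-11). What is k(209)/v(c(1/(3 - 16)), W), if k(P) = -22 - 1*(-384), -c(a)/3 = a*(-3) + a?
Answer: 362/1104565 ≈ 0.00032773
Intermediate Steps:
W = -275
c(a) = 6*a (c(a) = -3*(a*(-3) + a) = -3*(-3*a + a) = -(-6)*a = 6*a)
k(P) = 362 (k(P) = -22 + 384 = 362)
v(m, Y) = -2310 - 4025*Y (v(m, Y) = -5*(805*Y + 462) = -5*(462 + 805*Y) = -2310 - 4025*Y)
k(209)/v(c(1/(3 - 16)), W) = 362/(-2310 - 4025*(-275)) = 362/(-2310 + 1106875) = 362/1104565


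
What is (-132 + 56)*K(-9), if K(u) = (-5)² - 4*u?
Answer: -4636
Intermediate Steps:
K(u) = 25 - 4*u
(-132 + 56)*K(-9) = (-132 + 56)*(25 - 4*(-9)) = -76*(25 + 36) = -76*61 = -4636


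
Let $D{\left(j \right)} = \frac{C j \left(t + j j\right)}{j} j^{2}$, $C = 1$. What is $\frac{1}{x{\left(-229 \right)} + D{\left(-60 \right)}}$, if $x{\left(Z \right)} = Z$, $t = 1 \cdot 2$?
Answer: $\frac{1}{12966971} \approx 7.7119 \cdot 10^{-8}$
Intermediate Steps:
$t = 2$
$D{\left(j \right)} = j^{2} \left(2 + j^{2}\right)$ ($D{\left(j \right)} = \frac{1 j \left(2 + j j\right)}{j} j^{2} = \frac{j \left(2 + j^{2}\right)}{j} j^{2} = \left(2 + j^{2}\right) j^{2} = j^{2} \left(2 + j^{2}\right)$)
$\frac{1}{x{\left(-229 \right)} + D{\left(-60 \right)}} = \frac{1}{-229 + \left(-60\right)^{2} \left(2 + \left(-60\right)^{2}\right)} = \frac{1}{-229 + 3600 \left(2 + 3600\right)} = \frac{1}{-229 + 3600 \cdot 3602} = \frac{1}{-229 + 12967200} = \frac{1}{12966971}$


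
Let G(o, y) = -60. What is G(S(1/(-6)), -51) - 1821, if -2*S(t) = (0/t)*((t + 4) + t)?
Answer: -1881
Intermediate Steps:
S(t) = 0 (S(t) = -0/t*((t + 4) + t)/2 = -0*((4 + t) + t) = -0*(4 + 2*t) = -½*0 = 0)
G(S(1/(-6)), -51) - 1821 = -60 - 1821 = -1881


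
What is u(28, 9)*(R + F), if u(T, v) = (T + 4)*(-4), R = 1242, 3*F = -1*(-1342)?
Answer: -648704/3 ≈ -2.1623e+5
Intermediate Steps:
F = 1342/3 (F = (-1*(-1342))/3 = (⅓)*1342 = 1342/3 ≈ 447.33)
u(T, v) = -16 - 4*T (u(T, v) = (4 + T)*(-4) = -16 - 4*T)
u(28, 9)*(R + F) = (-16 - 4*28)*(1242 + 1342/3) = (-16 - 112)*(5068/3) = -128*5068/3 = -648704/3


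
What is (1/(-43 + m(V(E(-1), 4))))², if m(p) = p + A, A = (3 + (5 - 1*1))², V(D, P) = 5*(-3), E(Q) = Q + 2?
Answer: 1/81 ≈ 0.012346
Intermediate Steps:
E(Q) = 2 + Q
V(D, P) = -15
A = 49 (A = (3 + (5 - 1))² = (3 + 4)² = 7² = 49)
m(p) = 49 + p (m(p) = p + 49 = 49 + p)
(1/(-43 + m(V(E(-1), 4))))² = (1/(-43 + (49 - 15)))² = (1/(-43 + 34))² = (1/(-9))² = (-⅑)² = 1/81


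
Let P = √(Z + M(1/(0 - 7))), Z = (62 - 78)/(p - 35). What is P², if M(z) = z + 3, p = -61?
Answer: 127/42 ≈ 3.0238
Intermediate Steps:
M(z) = 3 + z
Z = ⅙ (Z = (62 - 78)/(-61 - 35) = -16/(-96) = -16*(-1/96) = ⅙ ≈ 0.16667)
P = √5334/42 (P = √(⅙ + (3 + 1/(0 - 7))) = √(⅙ + (3 + 1/(-7))) = √(⅙ + (3 - ⅐)) = √(⅙ + 20/7) = √(127/42) = √5334/42 ≈ 1.7389)
P² = (√5334/42)² = 127/42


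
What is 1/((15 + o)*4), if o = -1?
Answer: 1/56 ≈ 0.017857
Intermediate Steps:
1/((15 + o)*4) = 1/((15 - 1)*4) = 1/(14*4) = 1/56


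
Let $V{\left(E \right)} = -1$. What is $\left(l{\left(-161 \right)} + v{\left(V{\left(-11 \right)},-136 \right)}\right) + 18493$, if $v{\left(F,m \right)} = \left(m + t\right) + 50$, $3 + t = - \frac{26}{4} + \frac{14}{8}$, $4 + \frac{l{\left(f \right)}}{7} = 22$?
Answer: $\frac{74101}{4} \approx 18525.0$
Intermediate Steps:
$l{\left(f \right)} = 126$ ($l{\left(f \right)} = -28 + 7 \cdot 22 = -28 + 154 = 126$)
$t = - \frac{31}{4}$ ($t = -3 + \left(- \frac{26}{4} + \frac{14}{8}\right) = -3 + \left(\left(-26\right) \frac{1}{4} + 14 \cdot \frac{1}{8}\right) = -3 + \left(- \frac{13}{2} + \frac{7}{4}\right) = -3 - \frac{19}{4} = - \frac{31}{4} \approx -7.75$)
$v{\left(F,m \right)} = \frac{169}{4} + m$ ($v{\left(F,m \right)} = \left(m - \frac{31}{4}\right) + 50 = \left(- \frac{31}{4} + m\right) + 50 = \frac{169}{4} + m$)
$\left(l{\left(-161 \right)} + v{\left(V{\left(-11 \right)},-136 \right)}\right) + 18493 = \left(126 + \left(\frac{169}{4} - 136\right)\right) + 18493 = \left(126 - \frac{375}{4}\right) + 18493 = \frac{129}{4} + 18493 = \frac{74101}{4}$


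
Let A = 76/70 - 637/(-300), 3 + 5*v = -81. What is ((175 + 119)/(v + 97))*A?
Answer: 47173/4010 ≈ 11.764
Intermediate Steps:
v = -84/5 (v = -3/5 + (1/5)*(-81) = -3/5 - 81/5 = -84/5 ≈ -16.800)
A = 6739/2100 (A = 76*(1/70) - 637*(-1/300) = 38/35 + 637/300 = 6739/2100 ≈ 3.2090)
((175 + 119)/(v + 97))*A = ((175 + 119)/(-84/5 + 97))*(6739/2100) = (294/(401/5))*(6739/2100) = (294*(5/401))*(6739/2100) = (1470/401)*(6739/2100) = 47173/4010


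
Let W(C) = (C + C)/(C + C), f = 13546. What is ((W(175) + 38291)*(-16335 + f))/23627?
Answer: -106796388/23627 ≈ -4520.1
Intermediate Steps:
W(C) = 1 (W(C) = (2*C)/((2*C)) = (2*C)*(1/(2*C)) = 1)
((W(175) + 38291)*(-16335 + f))/23627 = ((1 + 38291)*(-16335 + 13546))/23627 = (38292*(-2789))*(1/23627) = -106796388*1/23627 = -106796388/23627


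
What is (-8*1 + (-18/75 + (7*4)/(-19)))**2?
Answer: 21288996/225625 ≈ 94.356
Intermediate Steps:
(-8*1 + (-18/75 + (7*4)/(-19)))**2 = (-8 + (-18*1/75 + 28*(-1/19)))**2 = (-8 + (-6/25 - 28/19))**2 = (-8 - 814/475)**2 = (-4614/475)**2 = 21288996/225625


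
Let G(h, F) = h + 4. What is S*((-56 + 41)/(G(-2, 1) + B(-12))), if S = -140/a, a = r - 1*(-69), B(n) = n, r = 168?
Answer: -70/79 ≈ -0.88608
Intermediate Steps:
G(h, F) = 4 + h
a = 237 (a = 168 - 1*(-69) = 168 + 69 = 237)
S = -140/237 ≈ -0.59072
S*((-56 + 41)/(G(-2, 1) + B(-12))) = -140*(-56 + 41)/(237*((4 - 2) - 12)) = -(-700)/(79*(2 - 12)) = -(-700)/(79*(-10)) = -(-700)*(-1)/(79*10) = -140/237*3/2 = -70/79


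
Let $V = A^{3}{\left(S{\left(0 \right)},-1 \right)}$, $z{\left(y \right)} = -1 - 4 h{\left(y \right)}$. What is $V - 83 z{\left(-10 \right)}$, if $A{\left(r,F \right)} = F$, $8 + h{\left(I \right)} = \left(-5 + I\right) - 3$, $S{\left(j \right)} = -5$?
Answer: $-8550$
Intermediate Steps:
$h{\left(I \right)} = -16 + I$ ($h{\left(I \right)} = -8 + \left(\left(-5 + I\right) - 3\right) = -8 + \left(-8 + I\right) = -16 + I$)
$z{\left(y \right)} = 63 - 4 y$ ($z{\left(y \right)} = -1 - 4 \left(-16 + y\right) = -1 - \left(-64 + 4 y\right) = 63 - 4 y$)
$V = -1$ ($V = \left(-1\right)^{3} = -1$)
$V - 83 z{\left(-10 \right)} = -1 - 83 \left(63 - -40\right) = -1 - 83 \left(63 + 40\right) = -1 - 8549 = -8550$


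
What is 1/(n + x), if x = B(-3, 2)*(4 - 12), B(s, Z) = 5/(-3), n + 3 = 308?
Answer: 3/955 ≈ 0.0031414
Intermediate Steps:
n = 305 (n = -3 + 308 = 305)
B(s, Z) = -5/3 (B(s, Z) = 5*(-⅓) = -5/3)
x = 40/3 (x = -5*(4 - 12)/3 = -5/3*(-8) = 40/3 ≈ 13.333)
1/(n + x) = 1/(305 + 40/3) = 1/(955/3) = 3/955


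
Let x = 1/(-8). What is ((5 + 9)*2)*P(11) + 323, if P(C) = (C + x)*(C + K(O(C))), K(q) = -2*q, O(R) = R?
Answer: -6053/2 ≈ -3026.5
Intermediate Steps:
x = -⅛ ≈ -0.12500
P(C) = -C*(-⅛ + C) (P(C) = (C - ⅛)*(C - 2*C) = (-⅛ + C)*(-C) = -C*(-⅛ + C))
((5 + 9)*2)*P(11) + 323 = ((5 + 9)*2)*(11*(⅛ - 1*11)) + 323 = (14*2)*(11*(⅛ - 11)) + 323 = 28*(11*(-87/8)) + 323 = 28*(-957/8) + 323 = -6699/2 + 323 = -6053/2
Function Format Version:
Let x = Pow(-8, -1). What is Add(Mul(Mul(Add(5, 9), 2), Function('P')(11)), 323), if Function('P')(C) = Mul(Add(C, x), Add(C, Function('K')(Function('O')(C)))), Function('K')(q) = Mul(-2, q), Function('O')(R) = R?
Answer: Rational(-6053, 2) ≈ -3026.5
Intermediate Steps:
x = Rational(-1, 8) ≈ -0.12500
Function('P')(C) = Mul(-1, C, Add(Rational(-1, 8), C)) (Function('P')(C) = Mul(Add(C, Rational(-1, 8)), Add(C, Mul(-2, C))) = Mul(Add(Rational(-1, 8), C), Mul(-1, C)) = Mul(-1, C, Add(Rational(-1, 8), C)))
Add(Mul(Mul(Add(5, 9), 2), Function('P')(11)), 323) = Add(Mul(Mul(Add(5, 9), 2), Mul(11, Add(Rational(1, 8), Mul(-1, 11)))), 323) = Add(Mul(Mul(14, 2), Mul(11, Add(Rational(1, 8), -11))), 323) = Add(Mul(28, Mul(11, Rational(-87, 8))), 323) = Add(Mul(28, Rational(-957, 8)), 323) = Add(Rational(-6699, 2), 323) = Rational(-6053, 2)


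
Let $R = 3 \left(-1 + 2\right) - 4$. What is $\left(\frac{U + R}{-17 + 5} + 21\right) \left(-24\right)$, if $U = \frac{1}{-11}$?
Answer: $- \frac{5568}{11} \approx -506.18$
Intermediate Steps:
$U = - \frac{1}{11} \approx -0.090909$
$R = -1$ ($R = 3 \cdot 1 - 4 = 3 - 4 = -1$)
$\left(\frac{U + R}{-17 + 5} + 21\right) \left(-24\right) = \left(\frac{- \frac{1}{11} - 1}{-17 + 5} + 21\right) \left(-24\right) = \left(- \frac{12}{11 \left(-12\right)} + 21\right) \left(-24\right) = \left(\left(- \frac{12}{11}\right) \left(- \frac{1}{12}\right) + 21\right) \left(-24\right) = \left(\frac{1}{11} + 21\right) \left(-24\right) = \frac{232}{11} \left(-24\right) = - \frac{5568}{11}$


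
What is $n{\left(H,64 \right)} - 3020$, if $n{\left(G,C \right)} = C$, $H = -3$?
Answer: $-2956$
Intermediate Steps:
$n{\left(H,64 \right)} - 3020 = 64 - 3020 = -2956$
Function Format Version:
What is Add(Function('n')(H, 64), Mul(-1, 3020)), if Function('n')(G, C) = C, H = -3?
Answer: -2956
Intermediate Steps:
Add(Function('n')(H, 64), Mul(-1, 3020)) = Add(64, Mul(-1, 3020)) = Add(64, -3020) = -2956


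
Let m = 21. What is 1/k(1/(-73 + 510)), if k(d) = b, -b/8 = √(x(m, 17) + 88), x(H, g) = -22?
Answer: -√66/528 ≈ -0.015386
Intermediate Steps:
b = -8*√66 (b = -8*√(-22 + 88) = -8*√66 ≈ -64.992)
k(d) = -8*√66
1/k(1/(-73 + 510)) = 1/(-8*√66) = -√66/528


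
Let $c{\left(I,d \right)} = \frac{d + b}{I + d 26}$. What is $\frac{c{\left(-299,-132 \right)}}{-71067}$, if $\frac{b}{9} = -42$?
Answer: $- \frac{170}{88383659} \approx -1.9234 \cdot 10^{-6}$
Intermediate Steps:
$b = -378$ ($b = 9 \left(-42\right) = -378$)
$c{\left(I,d \right)} = \frac{-378 + d}{I + 26 d}$ ($c{\left(I,d \right)} = \frac{d - 378}{I + d 26} = \frac{-378 + d}{I + 26 d}$)
$\frac{c{\left(-299,-132 \right)}}{-71067} = \frac{\frac{1}{-299 + 26 \left(-132\right)} \left(-378 - 132\right)}{-71067} = \frac{1}{-299 - 3432} \left(-510\right) \left(- \frac{1}{71067}\right) = \frac{1}{-3731} \left(-510\right) \left(- \frac{1}{71067}\right) = \left(- \frac{1}{3731}\right) \left(-510\right) \left(- \frac{1}{71067}\right) = \frac{510}{3731} \left(- \frac{1}{71067}\right) = - \frac{170}{88383659}$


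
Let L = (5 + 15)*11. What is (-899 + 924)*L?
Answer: 5500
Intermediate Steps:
L = 220 (L = 20*11 = 220)
(-899 + 924)*L = (-899 + 924)*220 = 25*220 = 5500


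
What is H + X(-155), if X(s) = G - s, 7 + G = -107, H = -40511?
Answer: -40470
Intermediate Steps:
G = -114 (G = -7 - 107 = -114)
X(s) = -114 - s
H + X(-155) = -40511 + (-114 - 1*(-155)) = -40511 + (-114 + 155) = -40511 + 41 = -40470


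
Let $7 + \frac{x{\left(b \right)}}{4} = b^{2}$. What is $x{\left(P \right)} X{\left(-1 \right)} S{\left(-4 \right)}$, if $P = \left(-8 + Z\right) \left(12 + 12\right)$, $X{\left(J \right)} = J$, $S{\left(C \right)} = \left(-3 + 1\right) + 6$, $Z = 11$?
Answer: $-82832$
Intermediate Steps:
$S{\left(C \right)} = 4$ ($S{\left(C \right)} = -2 + 6 = 4$)
$P = 72$ ($P = \left(-8 + 11\right) \left(12 + 12\right) = 3 \cdot 24 = 72$)
$x{\left(b \right)} = -28 + 4 b^{2}$
$x{\left(P \right)} X{\left(-1 \right)} S{\left(-4 \right)} = \left(-28 + 4 \cdot 72^{2}\right) \left(\left(-1\right) 4\right) = \left(-28 + 4 \cdot 5184\right) \left(-4\right) = \left(-28 + 20736\right) \left(-4\right) = 20708 \left(-4\right) = -82832$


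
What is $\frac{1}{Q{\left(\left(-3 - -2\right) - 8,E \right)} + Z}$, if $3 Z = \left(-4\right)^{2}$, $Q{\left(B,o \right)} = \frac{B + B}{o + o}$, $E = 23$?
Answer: $\frac{69}{341} \approx 0.20235$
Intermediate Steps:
$Q{\left(B,o \right)} = \frac{B}{o}$ ($Q{\left(B,o \right)} = \frac{2 B}{2 o} = 2 B \frac{1}{2 o} = \frac{B}{o}$)
$Z = \frac{16}{3}$ ($Z = \frac{\left(-4\right)^{2}}{3} = \frac{1}{3} \cdot 16 = \frac{16}{3} \approx 5.3333$)
$\frac{1}{Q{\left(\left(-3 - -2\right) - 8,E \right)} + Z} = \frac{1}{\frac{\left(-3 - -2\right) - 8}{23} + \frac{16}{3}} = \frac{1}{\left(\left(-3 + 2\right) - 8\right) \frac{1}{23} + \frac{16}{3}} = \frac{1}{\left(-1 - 8\right) \frac{1}{23} + \frac{16}{3}} = \frac{1}{\left(-9\right) \frac{1}{23} + \frac{16}{3}} = \frac{1}{- \frac{9}{23} + \frac{16}{3}} = \frac{1}{\frac{341}{69}} = \frac{69}{341}$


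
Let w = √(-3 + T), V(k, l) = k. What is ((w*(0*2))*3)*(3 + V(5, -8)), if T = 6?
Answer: 0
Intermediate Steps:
w = √3 (w = √(-3 + 6) = √3 ≈ 1.7320)
((w*(0*2))*3)*(3 + V(5, -8)) = ((√3*(0*2))*3)*(3 + 5) = ((√3*0)*3)*8 = (0*3)*8 = 0*8 = 0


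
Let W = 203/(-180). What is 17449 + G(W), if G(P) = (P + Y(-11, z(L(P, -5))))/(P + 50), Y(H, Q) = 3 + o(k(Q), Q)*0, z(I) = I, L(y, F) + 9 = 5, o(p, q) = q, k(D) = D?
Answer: 153499190/8797 ≈ 17449.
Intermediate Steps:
L(y, F) = -4 (L(y, F) = -9 + 5 = -4)
Y(H, Q) = 3 (Y(H, Q) = 3 + Q*0 = 3 + 0 = 3)
W = -203/180 (W = 203*(-1/180) = -203/180 ≈ -1.1278)
G(P) = (3 + P)/(50 + P) (G(P) = (P + 3)/(P + 50) = (3 + P)/(50 + P))
17449 + G(W) = 17449 + (3 - 203/180)/(50 - 203/180) = 17449 + (337/180)/(8797/180) = 17449 + (180/8797)*(337/180) = 17449 + 337/8797 = 153499190/8797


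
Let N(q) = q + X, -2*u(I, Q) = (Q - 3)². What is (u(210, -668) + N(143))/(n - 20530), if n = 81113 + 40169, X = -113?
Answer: -450181/201504 ≈ -2.2341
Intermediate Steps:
u(I, Q) = -(-3 + Q)²/2 (u(I, Q) = -(Q - 3)²/2 = -(-3 + Q)²/2)
N(q) = -113 + q (N(q) = q - 113 = -113 + q)
n = 121282
(u(210, -668) + N(143))/(n - 20530) = (-(-3 - 668)²/2 + (-113 + 143))/(121282 - 20530) = (-½*(-671)² + 30)/100752 = (-½*450241 + 30)*(1/100752) = (-450241/2 + 30)*(1/100752) = -450181/2*1/100752 = -450181/201504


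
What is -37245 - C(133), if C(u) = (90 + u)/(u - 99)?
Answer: -1266553/34 ≈ -37252.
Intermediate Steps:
C(u) = (90 + u)/(-99 + u)
-37245 - C(133) = -37245 - (90 + 133)/(-99 + 133) = -37245 - 223/34 = -1266553/34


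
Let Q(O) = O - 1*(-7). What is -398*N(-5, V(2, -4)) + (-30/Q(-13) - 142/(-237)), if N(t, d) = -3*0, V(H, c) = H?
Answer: 1327/237 ≈ 5.5992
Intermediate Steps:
Q(O) = 7 + O (Q(O) = O + 7 = 7 + O)
N(t, d) = 0
-398*N(-5, V(2, -4)) + (-30/Q(-13) - 142/(-237)) = -398*0 + (-30/(7 - 13) - 142/(-237)) = 0 + (-30/(-6) - 142*(-1/237)) = 0 + (-30*(-⅙) + 142/237) = 0 + (5 + 142/237) = 0 + 1327/237 = 1327/237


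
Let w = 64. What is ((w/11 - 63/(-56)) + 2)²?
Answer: 619369/7744 ≈ 79.980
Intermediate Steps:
((w/11 - 63/(-56)) + 2)² = ((64/11 - 63/(-56)) + 2)² = ((64*(1/11) - 63*(-1/56)) + 2)² = ((64/11 + 9/8) + 2)² = (611/88 + 2)² = (787/88)² = 619369/7744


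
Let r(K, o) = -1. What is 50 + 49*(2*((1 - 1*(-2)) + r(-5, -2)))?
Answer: 246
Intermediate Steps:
50 + 49*(2*((1 - 1*(-2)) + r(-5, -2))) = 50 + 49*(2*((1 - 1*(-2)) - 1)) = 50 + 49*(2*((1 + 2) - 1)) = 50 + 49*(2*(3 - 1)) = 50 + 49*(2*2) = 50 + 49*4 = 50 + 196 = 246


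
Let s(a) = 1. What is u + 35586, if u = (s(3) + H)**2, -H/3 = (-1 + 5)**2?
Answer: 37795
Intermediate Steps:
H = -48 (H = -3*(-1 + 5)**2 = -3*4**2 = -3*16 = -48)
u = 2209 (u = (1 - 48)**2 = (-47)**2 = 2209)
u + 35586 = 2209 + 35586 = 37795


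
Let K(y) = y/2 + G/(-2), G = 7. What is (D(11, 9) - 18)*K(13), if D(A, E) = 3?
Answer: -45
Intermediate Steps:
K(y) = -7/2 + y/2 (K(y) = y/2 + 7/(-2) = y*(1/2) + 7*(-1/2) = y/2 - 7/2 = -7/2 + y/2)
(D(11, 9) - 18)*K(13) = (3 - 18)*(-7/2 + (1/2)*13) = -15*(-7/2 + 13/2) = -15*3 = -45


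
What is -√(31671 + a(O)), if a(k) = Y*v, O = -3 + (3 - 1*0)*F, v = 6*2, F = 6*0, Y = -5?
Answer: -√31611 ≈ -177.79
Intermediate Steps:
F = 0
v = 12
O = -3 (O = -3 + (3 - 1*0)*0 = -3 + (3 + 0)*0 = -3 + 3*0 = -3 + 0 = -3)
a(k) = -60 (a(k) = -5*12 = -60)
-√(31671 + a(O)) = -√(31671 - 60) = -√31611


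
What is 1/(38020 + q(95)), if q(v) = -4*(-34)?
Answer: 1/38156 ≈ 2.6208e-5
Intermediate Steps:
q(v) = 136
1/(38020 + q(95)) = 1/(38020 + 136) = 1/38156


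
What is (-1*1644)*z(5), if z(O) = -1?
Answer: 1644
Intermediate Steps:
(-1*1644)*z(5) = -1*1644*(-1) = -1644*(-1) = 1644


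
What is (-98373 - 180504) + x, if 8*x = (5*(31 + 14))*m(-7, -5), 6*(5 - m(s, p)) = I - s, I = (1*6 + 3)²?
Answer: -2233191/8 ≈ -2.7915e+5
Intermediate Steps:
I = 81 (I = (6 + 3)² = 9² = 81)
m(s, p) = -17/2 + s/6 (m(s, p) = 5 - (81 - s)/6 = 5 + (-27/2 + s/6) = -17/2 + s/6)
x = -2175/8 (x = ((5*(31 + 14))*(-17/2 + (⅙)*(-7)))/8 = ((5*45)*(-17/2 - 7/6))/8 = (225*(-29/3))/8 = (⅛)*(-2175) = -2175/8 ≈ -271.88)
(-98373 - 180504) + x = (-98373 - 180504) - 2175/8 = -278877 - 2175/8 = -2233191/8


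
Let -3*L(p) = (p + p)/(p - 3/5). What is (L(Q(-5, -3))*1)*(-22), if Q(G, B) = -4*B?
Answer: 880/57 ≈ 15.439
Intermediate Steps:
L(p) = -2*p/(3*(-⅗ + p)) (L(p) = -(p + p)/(3*(p - 3/5)) = -2*p/(3*(p - 3*⅕)) = -2*p/(3*(p - ⅗)) = -2*p/(3*(-⅗ + p)))
(L(Q(-5, -3))*1)*(-22) = (-10*(-4*(-3))/(-9 + 15*(-4*(-3)))*1)*(-22) = (-10*12/(-9 + 15*12)*1)*(-22) = (-10*12/(-9 + 180)*1)*(-22) = (-10*12/171*1)*(-22) = (-10*12*1/171*1)*(-22) = -40/57*1*(-22) = -40/57*(-22) = 880/57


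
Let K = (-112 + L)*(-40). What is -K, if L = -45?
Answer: -6280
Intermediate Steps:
K = 6280 (K = (-112 - 45)*(-40) = -157*(-40) = 6280)
-K = -1*6280 = -6280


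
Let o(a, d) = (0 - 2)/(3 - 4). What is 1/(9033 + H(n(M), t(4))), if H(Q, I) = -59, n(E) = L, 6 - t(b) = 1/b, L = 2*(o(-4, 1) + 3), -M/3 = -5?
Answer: 1/8974 ≈ 0.00011143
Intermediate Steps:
M = 15 (M = -3*(-5) = 15)
o(a, d) = 2 (o(a, d) = -2/(-1) = -2*(-1) = 2)
L = 10 (L = 2*(2 + 3) = 2*5 = 10)
t(b) = 6 - 1/b
n(E) = 10
1/(9033 + H(n(M), t(4))) = 1/(9033 - 59) = 1/8974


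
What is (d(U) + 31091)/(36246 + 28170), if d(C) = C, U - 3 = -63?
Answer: 2821/5856 ≈ 0.48173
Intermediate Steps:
U = -60 (U = 3 - 63 = -60)
(d(U) + 31091)/(36246 + 28170) = (-60 + 31091)/(36246 + 28170) = 31031/64416 = 31031*(1/64416) = 2821/5856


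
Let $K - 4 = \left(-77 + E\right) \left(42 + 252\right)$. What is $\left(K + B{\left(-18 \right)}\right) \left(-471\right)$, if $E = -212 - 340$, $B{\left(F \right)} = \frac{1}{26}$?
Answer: $\frac{2264554341}{26} \approx 8.7098 \cdot 10^{7}$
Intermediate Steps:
$B{\left(F \right)} = \frac{1}{26}$
$E = -552$
$K = -184922$ ($K = 4 + \left(-77 - 552\right) \left(42 + 252\right) = 4 - 184926 = -184922$)
$\left(K + B{\left(-18 \right)}\right) \left(-471\right) = \left(-184922 + \frac{1}{26}\right) \left(-471\right) = \left(- \frac{4807971}{26}\right) \left(-471\right) = \frac{2264554341}{26}$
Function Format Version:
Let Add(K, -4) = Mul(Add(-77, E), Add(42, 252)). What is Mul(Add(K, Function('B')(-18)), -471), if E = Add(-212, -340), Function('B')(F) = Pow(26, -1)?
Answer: Rational(2264554341, 26) ≈ 8.7098e+7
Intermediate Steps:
Function('B')(F) = Rational(1, 26)
E = -552
K = -184922 (K = Add(4, Mul(Add(-77, -552), Add(42, 252))) = Add(4, Mul(-629, 294)) = Add(4, -184926) = -184922)
Mul(Add(K, Function('B')(-18)), -471) = Mul(Add(-184922, Rational(1, 26)), -471) = Mul(Rational(-4807971, 26), -471) = Rational(2264554341, 26)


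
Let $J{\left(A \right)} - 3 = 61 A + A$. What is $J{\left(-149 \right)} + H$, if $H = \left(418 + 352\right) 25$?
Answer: $10015$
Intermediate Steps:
$J{\left(A \right)} = 3 + 62 A$ ($J{\left(A \right)} = 3 + \left(61 A + A\right) = 3 + 62 A$)
$H = 19250$ ($H = 770 \cdot 25 = 19250$)
$J{\left(-149 \right)} + H = \left(3 + 62 \left(-149\right)\right) + 19250 = \left(3 - 9238\right) + 19250 = -9235 + 19250 = 10015$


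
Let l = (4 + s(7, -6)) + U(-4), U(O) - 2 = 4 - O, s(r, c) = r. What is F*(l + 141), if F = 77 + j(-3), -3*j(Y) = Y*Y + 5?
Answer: 11718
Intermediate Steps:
U(O) = 6 - O (U(O) = 2 + (4 - O) = 6 - O)
j(Y) = -5/3 - Y**2/3 (j(Y) = -(Y*Y + 5)/3 = -(Y**2 + 5)/3 = -(5 + Y**2)/3 = -5/3 - Y**2/3)
F = 217/3 (F = 77 + (-5/3 - 1/3*(-3)**2) = 77 + (-5/3 - 1/3*9) = 77 + (-5/3 - 3) = 77 - 14/3 = 217/3 ≈ 72.333)
l = 21 (l = (4 + 7) + (6 - 1*(-4)) = 11 + (6 + 4) = 11 + 10 = 21)
F*(l + 141) = 217*(21 + 141)/3 = (217/3)*162 = 11718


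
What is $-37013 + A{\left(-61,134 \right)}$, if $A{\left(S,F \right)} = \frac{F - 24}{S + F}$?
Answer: $- \frac{2701839}{73} \approx -37012.0$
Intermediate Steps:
$A{\left(S,F \right)} = \frac{-24 + F}{F + S}$
$-37013 + A{\left(-61,134 \right)} = -37013 + \frac{-24 + 134}{134 - 61} = -37013 + \frac{1}{73} \cdot 110 = -37013 + \frac{110}{73} = - \frac{2701839}{73}$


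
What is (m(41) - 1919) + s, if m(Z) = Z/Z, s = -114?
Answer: -2032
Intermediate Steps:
m(Z) = 1
(m(41) - 1919) + s = (1 - 1919) - 114 = -1918 - 114 = -2032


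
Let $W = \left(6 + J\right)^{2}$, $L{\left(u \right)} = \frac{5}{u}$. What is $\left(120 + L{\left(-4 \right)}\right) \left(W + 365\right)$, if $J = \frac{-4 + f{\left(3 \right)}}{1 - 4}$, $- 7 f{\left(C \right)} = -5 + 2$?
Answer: $\frac{43644425}{882} \approx 49484.0$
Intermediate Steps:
$f{\left(C \right)} = \frac{3}{7}$ ($f{\left(C \right)} = - \frac{-5 + 2}{7} = \left(- \frac{1}{7}\right) \left(-3\right) = \frac{3}{7}$)
$J = \frac{25}{21}$ ($J = \frac{-4 + \frac{3}{7}}{1 - 4} = - \frac{25}{7 \left(-3\right)} = \left(- \frac{25}{7}\right) \left(- \frac{1}{3}\right) = \frac{25}{21} \approx 1.1905$)
$W = \frac{22801}{441}$ ($W = \left(6 + \frac{25}{21}\right)^{2} = \left(\frac{151}{21}\right)^{2} = \frac{22801}{441} \approx 51.703$)
$\left(120 + L{\left(-4 \right)}\right) \left(W + 365\right) = \left(120 + \frac{5}{-4}\right) \left(\frac{22801}{441} + 365\right) = \left(120 + 5 \left(- \frac{1}{4}\right)\right) \frac{183766}{441} = \left(120 - \frac{5}{4}\right) \frac{183766}{441} = \frac{475}{4} \cdot \frac{183766}{441} = \frac{43644425}{882}$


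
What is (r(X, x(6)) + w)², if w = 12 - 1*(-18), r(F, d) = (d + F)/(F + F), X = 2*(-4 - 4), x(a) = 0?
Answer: 3721/4 ≈ 930.25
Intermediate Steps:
X = -16 (X = 2*(-8) = -16)
r(F, d) = (F + d)/(2*F) (r(F, d) = (F + d)/((2*F)) = (F + d)*(1/(2*F)) = (F + d)/(2*F))
w = 30 (w = 12 + 18 = 30)
(r(X, x(6)) + w)² = ((½)*(-16 + 0)/(-16) + 30)² = ((½)*(-1/16)*(-16) + 30)² = (½ + 30)² = (61/2)² = 3721/4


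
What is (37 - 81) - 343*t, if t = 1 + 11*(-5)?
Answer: 18478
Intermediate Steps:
t = -54 (t = 1 - 55 = -54)
(37 - 81) - 343*t = (37 - 81) - 343*(-54) = -44 + 18522 = 18478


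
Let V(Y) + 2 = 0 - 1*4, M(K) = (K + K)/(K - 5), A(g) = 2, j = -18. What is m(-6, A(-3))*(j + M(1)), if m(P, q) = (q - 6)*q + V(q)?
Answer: 259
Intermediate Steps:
M(K) = 2*K/(-5 + K) (M(K) = (2*K)/(-5 + K) = 2*K/(-5 + K))
V(Y) = -6 (V(Y) = -2 + (0 - 1*4) = -2 + (0 - 4) = -2 - 4 = -6)
m(P, q) = -6 + q*(-6 + q) (m(P, q) = (q - 6)*q - 6 = (-6 + q)*q - 6 = q*(-6 + q) - 6 = -6 + q*(-6 + q))
m(-6, A(-3))*(j + M(1)) = (-6 + 2² - 6*2)*(-18 + 2*1/(-5 + 1)) = (-6 + 4 - 12)*(-18 + 2*1/(-4)) = -14*(-18 + 2*1*(-¼)) = -14*(-18 - ½) = -14*(-37/2) = 259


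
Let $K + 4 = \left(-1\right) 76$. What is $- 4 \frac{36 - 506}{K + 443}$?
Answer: $\frac{1880}{363} \approx 5.1791$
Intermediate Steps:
$K = -80$ ($K = -4 - 76 = -80$)
$- 4 \frac{36 - 506}{K + 443} = - 4 \frac{36 - 506}{-80 + 443} = - 4 \left(- \frac{470}{363}\right) = - 4 \left(\left(-470\right) \frac{1}{363}\right) = \left(-4\right) \left(- \frac{470}{363}\right) = \frac{1880}{363}$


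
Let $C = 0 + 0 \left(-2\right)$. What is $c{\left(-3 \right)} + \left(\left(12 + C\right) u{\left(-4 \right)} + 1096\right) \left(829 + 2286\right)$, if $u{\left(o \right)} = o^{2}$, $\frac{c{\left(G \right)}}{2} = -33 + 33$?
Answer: $4012120$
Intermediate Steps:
$c{\left(G \right)} = 0$ ($c{\left(G \right)} = 2 \left(-33 + 33\right) = 2 \cdot 0 = 0$)
$C = 0$ ($C = 0 + 0 = 0$)
$c{\left(-3 \right)} + \left(\left(12 + C\right) u{\left(-4 \right)} + 1096\right) \left(829 + 2286\right) = 0 + \left(\left(12 + 0\right) \left(-4\right)^{2} + 1096\right) \left(829 + 2286\right) = 0 + \left(12 \cdot 16 + 1096\right) 3115 = 0 + \left(192 + 1096\right) 3115 = 0 + 1288 \cdot 3115 = 0 + 4012120 = 4012120$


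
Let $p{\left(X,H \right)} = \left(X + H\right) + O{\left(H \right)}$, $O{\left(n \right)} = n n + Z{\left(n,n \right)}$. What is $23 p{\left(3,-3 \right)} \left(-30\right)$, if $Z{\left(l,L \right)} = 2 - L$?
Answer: $-9660$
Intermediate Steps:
$O{\left(n \right)} = 2 + n^{2} - n$ ($O{\left(n \right)} = n n - \left(-2 + n\right) = n^{2} - \left(-2 + n\right) = 2 + n^{2} - n$)
$p{\left(X,H \right)} = 2 + X + H^{2}$ ($p{\left(X,H \right)} = \left(X + H\right) + \left(2 + H^{2} - H\right) = \left(H + X\right) + \left(2 + H^{2} - H\right) = 2 + X + H^{2}$)
$23 p{\left(3,-3 \right)} \left(-30\right) = 23 \left(2 + 3 + \left(-3\right)^{2}\right) \left(-30\right) = 23 \left(2 + 3 + 9\right) \left(-30\right) = 23 \cdot 14 \left(-30\right) = 322 \left(-30\right) = -9660$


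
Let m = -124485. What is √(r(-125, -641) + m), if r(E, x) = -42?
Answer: I*√124527 ≈ 352.88*I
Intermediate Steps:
√(r(-125, -641) + m) = √(-42 - 124485) = √(-124527) = I*√124527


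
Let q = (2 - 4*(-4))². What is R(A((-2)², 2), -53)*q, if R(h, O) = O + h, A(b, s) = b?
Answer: -15876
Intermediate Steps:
q = 324 (q = (2 + 16)² = 18² = 324)
R(A((-2)², 2), -53)*q = (-53 + (-2)²)*324 = (-53 + 4)*324 = -49*324 = -15876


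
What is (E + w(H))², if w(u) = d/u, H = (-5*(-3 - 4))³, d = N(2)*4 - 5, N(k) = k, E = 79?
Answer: 11472636088384/1838265625 ≈ 6241.0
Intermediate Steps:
d = 3 (d = 2*4 - 5 = 8 - 5 = 3)
H = 42875 (H = (-5*(-7))³ = 35³ = 42875)
w(u) = 3/u
(E + w(H))² = (79 + 3/42875)² = (3387128/42875)² = 11472636088384/1838265625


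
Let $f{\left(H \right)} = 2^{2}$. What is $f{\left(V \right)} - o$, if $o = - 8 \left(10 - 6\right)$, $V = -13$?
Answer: $36$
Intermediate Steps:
$f{\left(H \right)} = 4$
$o = -32$ ($o = \left(-8\right) 4 = -32$)
$f{\left(V \right)} - o = 4 - -32 = 4 + 32 = 36$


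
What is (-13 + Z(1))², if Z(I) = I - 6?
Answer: 324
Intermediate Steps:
Z(I) = -6 + I
(-13 + Z(1))² = (-13 + (-6 + 1))² = (-13 - 5)² = (-18)² = 324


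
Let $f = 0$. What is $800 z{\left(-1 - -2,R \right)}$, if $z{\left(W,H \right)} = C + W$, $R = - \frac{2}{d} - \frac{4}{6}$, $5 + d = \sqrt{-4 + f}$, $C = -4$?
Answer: $-2400$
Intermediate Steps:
$d = -5 + 2 i$ ($d = -5 + \sqrt{-4 + 0} = -5 + \sqrt{-4} = -5 + 2 i \approx -5.0 + 2.0 i$)
$R = - \frac{2}{3} - \frac{2 \left(-5 - 2 i\right)}{29}$ ($R = - \frac{2}{-5 + 2 i} - \frac{4}{6} = - 2 \frac{-5 - 2 i}{29} - \frac{2}{3} = - \frac{2 \left(-5 - 2 i\right)}{29} - \frac{2}{3} = - \frac{2}{3} - \frac{2 \left(-5 - 2 i\right)}{29} \approx -0.32184 + 0.13793 i$)
$z{\left(W,H \right)} = -4 + W$
$800 z{\left(-1 - -2,R \right)} = 800 \left(-4 - -1\right) = 800 \left(-4 + \left(-1 + 2\right)\right) = 800 \left(-4 + 1\right) = 800 \left(-3\right) = -2400$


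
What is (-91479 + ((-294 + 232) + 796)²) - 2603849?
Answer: -2156572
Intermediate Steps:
(-91479 + ((-294 + 232) + 796)²) - 2603849 = (-91479 + (-62 + 796)²) - 2603849 = (-91479 + 734²) - 2603849 = (-91479 + 538756) - 2603849 = 447277 - 2603849 = -2156572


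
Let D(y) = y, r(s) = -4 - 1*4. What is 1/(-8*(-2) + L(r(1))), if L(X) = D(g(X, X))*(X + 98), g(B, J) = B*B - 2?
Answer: 1/5596 ≈ 0.00017870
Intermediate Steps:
g(B, J) = -2 + B² (g(B, J) = B² - 2 = -2 + B²)
r(s) = -8 (r(s) = -4 - 4 = -8)
L(X) = (-2 + X²)*(98 + X) (L(X) = (-2 + X²)*(X + 98) = (-2 + X²)*(98 + X))
1/(-8*(-2) + L(r(1))) = 1/(-8*(-2) + (-2 + (-8)²)*(98 - 8)) = 1/(16 + (-2 + 64)*90) = 1/(16 + 62*90) = 1/(16 + 5580) = 1/5596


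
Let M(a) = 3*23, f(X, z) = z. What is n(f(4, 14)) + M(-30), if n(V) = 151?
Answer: 220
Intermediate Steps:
M(a) = 69
n(f(4, 14)) + M(-30) = 151 + 69 = 220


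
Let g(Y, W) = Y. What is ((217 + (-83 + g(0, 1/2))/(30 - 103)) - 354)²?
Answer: 98366724/5329 ≈ 18459.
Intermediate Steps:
((217 + (-83 + g(0, 1/2))/(30 - 103)) - 354)² = ((217 + (-83 + 0)/(30 - 103)) - 354)² = ((217 - 83/(-73)) - 354)² = ((217 - 83*(-1/73)) - 354)² = ((217 + 83/73) - 354)² = (15924/73 - 354)² = (-9918/73)² = 98366724/5329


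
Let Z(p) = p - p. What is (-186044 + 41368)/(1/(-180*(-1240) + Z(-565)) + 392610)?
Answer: -32291683200/87630552001 ≈ -0.36850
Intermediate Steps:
Z(p) = 0
(-186044 + 41368)/(1/(-180*(-1240) + Z(-565)) + 392610) = (-186044 + 41368)/(1/(-180*(-1240) + 0) + 392610) = -144676/(1/(223200 + 0) + 392610) = -144676/(1/223200 + 392610) = -144676/87630552001/223200 = -144676*223200/87630552001 = -32291683200/87630552001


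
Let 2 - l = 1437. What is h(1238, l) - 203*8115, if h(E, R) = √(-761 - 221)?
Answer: -1647345 + I*√982 ≈ -1.6473e+6 + 31.337*I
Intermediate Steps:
l = -1435 (l = 2 - 1*1437 = 2 - 1437 = -1435)
h(E, R) = I*√982 (h(E, R) = √(-982) = I*√982)
h(1238, l) - 203*8115 = I*√982 - 203*8115 = I*√982 - 1647345 = -1647345 + I*√982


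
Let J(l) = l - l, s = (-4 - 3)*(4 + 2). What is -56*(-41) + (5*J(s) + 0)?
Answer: 2296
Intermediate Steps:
s = -42 (s = -7*6 = -42)
J(l) = 0
-56*(-41) + (5*J(s) + 0) = -56*(-41) + (5*0 + 0) = 2296 + (0 + 0) = 2296 + 0 = 2296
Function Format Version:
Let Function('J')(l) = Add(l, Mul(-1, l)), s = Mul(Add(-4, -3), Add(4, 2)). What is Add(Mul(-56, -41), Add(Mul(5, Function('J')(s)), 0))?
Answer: 2296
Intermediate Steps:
s = -42 (s = Mul(-7, 6) = -42)
Function('J')(l) = 0
Add(Mul(-56, -41), Add(Mul(5, Function('J')(s)), 0)) = Add(Mul(-56, -41), Add(Mul(5, 0), 0)) = Add(2296, Add(0, 0)) = Add(2296, 0) = 2296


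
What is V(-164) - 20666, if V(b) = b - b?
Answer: -20666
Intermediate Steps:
V(b) = 0
V(-164) - 20666 = 0 - 20666 = -20666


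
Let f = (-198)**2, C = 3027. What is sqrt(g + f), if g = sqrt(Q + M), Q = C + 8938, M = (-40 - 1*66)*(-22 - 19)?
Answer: sqrt(39204 + sqrt(16311)) ≈ 198.32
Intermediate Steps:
M = 4346 (M = (-40 - 66)*(-41) = -106*(-41) = 4346)
Q = 11965 (Q = 3027 + 8938 = 11965)
g = sqrt(16311) (g = sqrt(11965 + 4346) = sqrt(16311) ≈ 127.71)
f = 39204
sqrt(g + f) = sqrt(sqrt(16311) + 39204) = sqrt(39204 + sqrt(16311))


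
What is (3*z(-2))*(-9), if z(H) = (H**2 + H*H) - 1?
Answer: -189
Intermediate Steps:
z(H) = -1 + 2*H**2 (z(H) = (H**2 + H**2) - 1 = 2*H**2 - 1 = -1 + 2*H**2)
(3*z(-2))*(-9) = (3*(-1 + 2*(-2)**2))*(-9) = (3*(-1 + 2*4))*(-9) = (3*(-1 + 8))*(-9) = (3*7)*(-9) = 21*(-9) = -189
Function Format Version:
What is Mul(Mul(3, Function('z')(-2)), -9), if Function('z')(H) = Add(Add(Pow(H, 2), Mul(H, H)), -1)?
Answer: -189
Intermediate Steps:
Function('z')(H) = Add(-1, Mul(2, Pow(H, 2))) (Function('z')(H) = Add(Add(Pow(H, 2), Pow(H, 2)), -1) = Add(Mul(2, Pow(H, 2)), -1) = Add(-1, Mul(2, Pow(H, 2))))
Mul(Mul(3, Function('z')(-2)), -9) = Mul(Mul(3, Add(-1, Mul(2, Pow(-2, 2)))), -9) = Mul(Mul(3, Add(-1, Mul(2, 4))), -9) = Mul(Mul(3, Add(-1, 8)), -9) = Mul(Mul(3, 7), -9) = Mul(21, -9) = -189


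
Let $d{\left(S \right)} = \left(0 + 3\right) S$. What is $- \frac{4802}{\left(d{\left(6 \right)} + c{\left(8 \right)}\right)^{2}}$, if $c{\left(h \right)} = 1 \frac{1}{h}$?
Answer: $- \frac{307328}{21025} \approx -14.617$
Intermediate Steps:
$c{\left(h \right)} = \frac{1}{h}$
$d{\left(S \right)} = 3 S$
$- \frac{4802}{\left(d{\left(6 \right)} + c{\left(8 \right)}\right)^{2}} = - \frac{4802}{\left(3 \cdot 6 + \frac{1}{8}\right)^{2}} = - \frac{4802}{\left(18 + \frac{1}{8}\right)^{2}} = - \frac{4802}{\left(\frac{145}{8}\right)^{2}} = - \frac{4802}{\frac{21025}{64}} = \left(-4802\right) \frac{64}{21025} = - \frac{307328}{21025}$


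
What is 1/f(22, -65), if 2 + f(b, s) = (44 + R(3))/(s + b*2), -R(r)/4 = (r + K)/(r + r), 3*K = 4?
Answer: -189/748 ≈ -0.25267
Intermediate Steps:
K = 4/3 (K = (⅓)*4 = 4/3 ≈ 1.3333)
R(r) = -2*(4/3 + r)/r (R(r) = -4*(r + 4/3)/(r + r) = -4*(4/3 + r)/(2*r) = -4*(4/3 + r)*1/(2*r) = -2*(4/3 + r)/r)
f(b, s) = -2 + 370/(9*(s + 2*b)) (f(b, s) = -2 + (44 + (-2 - 8/3/3))/(s + b*2) = -2 + (44 + (-2 - 8/3*⅓))/(s + 2*b) = -2 + (44 + (-2 - 8/9))/(s + 2*b) = -2 + (44 - 26/9)/(s + 2*b) = -2 + 370/(9*(s + 2*b)))
1/f(22, -65) = 1/(2*(185 - 18*22 - 9*(-65))/(9*(-65 + 2*22))) = 1/(2*(185 - 396 + 585)/(9*(-65 + 44))) = 1/((2/9)*374/(-21)) = 1/((2/9)*(-1/21)*374) = 1/(-748/189) = -189/748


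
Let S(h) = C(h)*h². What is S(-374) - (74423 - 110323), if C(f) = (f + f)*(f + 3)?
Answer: 38816744908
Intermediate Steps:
C(f) = 2*f*(3 + f) (C(f) = (2*f)*(3 + f) = 2*f*(3 + f))
S(h) = 2*h³*(3 + h) (S(h) = (2*h*(3 + h))*h² = 2*h³*(3 + h))
S(-374) - (74423 - 110323) = 2*(-374)³*(3 - 374) - (74423 - 110323) = 2*(-52313624)*(-371) - 1*(-35900) = 38816709008 + 35900 = 38816744908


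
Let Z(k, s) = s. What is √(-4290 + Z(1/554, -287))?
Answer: I*√4577 ≈ 67.654*I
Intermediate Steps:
√(-4290 + Z(1/554, -287)) = √(-4290 - 287) = √(-4577) = I*√4577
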